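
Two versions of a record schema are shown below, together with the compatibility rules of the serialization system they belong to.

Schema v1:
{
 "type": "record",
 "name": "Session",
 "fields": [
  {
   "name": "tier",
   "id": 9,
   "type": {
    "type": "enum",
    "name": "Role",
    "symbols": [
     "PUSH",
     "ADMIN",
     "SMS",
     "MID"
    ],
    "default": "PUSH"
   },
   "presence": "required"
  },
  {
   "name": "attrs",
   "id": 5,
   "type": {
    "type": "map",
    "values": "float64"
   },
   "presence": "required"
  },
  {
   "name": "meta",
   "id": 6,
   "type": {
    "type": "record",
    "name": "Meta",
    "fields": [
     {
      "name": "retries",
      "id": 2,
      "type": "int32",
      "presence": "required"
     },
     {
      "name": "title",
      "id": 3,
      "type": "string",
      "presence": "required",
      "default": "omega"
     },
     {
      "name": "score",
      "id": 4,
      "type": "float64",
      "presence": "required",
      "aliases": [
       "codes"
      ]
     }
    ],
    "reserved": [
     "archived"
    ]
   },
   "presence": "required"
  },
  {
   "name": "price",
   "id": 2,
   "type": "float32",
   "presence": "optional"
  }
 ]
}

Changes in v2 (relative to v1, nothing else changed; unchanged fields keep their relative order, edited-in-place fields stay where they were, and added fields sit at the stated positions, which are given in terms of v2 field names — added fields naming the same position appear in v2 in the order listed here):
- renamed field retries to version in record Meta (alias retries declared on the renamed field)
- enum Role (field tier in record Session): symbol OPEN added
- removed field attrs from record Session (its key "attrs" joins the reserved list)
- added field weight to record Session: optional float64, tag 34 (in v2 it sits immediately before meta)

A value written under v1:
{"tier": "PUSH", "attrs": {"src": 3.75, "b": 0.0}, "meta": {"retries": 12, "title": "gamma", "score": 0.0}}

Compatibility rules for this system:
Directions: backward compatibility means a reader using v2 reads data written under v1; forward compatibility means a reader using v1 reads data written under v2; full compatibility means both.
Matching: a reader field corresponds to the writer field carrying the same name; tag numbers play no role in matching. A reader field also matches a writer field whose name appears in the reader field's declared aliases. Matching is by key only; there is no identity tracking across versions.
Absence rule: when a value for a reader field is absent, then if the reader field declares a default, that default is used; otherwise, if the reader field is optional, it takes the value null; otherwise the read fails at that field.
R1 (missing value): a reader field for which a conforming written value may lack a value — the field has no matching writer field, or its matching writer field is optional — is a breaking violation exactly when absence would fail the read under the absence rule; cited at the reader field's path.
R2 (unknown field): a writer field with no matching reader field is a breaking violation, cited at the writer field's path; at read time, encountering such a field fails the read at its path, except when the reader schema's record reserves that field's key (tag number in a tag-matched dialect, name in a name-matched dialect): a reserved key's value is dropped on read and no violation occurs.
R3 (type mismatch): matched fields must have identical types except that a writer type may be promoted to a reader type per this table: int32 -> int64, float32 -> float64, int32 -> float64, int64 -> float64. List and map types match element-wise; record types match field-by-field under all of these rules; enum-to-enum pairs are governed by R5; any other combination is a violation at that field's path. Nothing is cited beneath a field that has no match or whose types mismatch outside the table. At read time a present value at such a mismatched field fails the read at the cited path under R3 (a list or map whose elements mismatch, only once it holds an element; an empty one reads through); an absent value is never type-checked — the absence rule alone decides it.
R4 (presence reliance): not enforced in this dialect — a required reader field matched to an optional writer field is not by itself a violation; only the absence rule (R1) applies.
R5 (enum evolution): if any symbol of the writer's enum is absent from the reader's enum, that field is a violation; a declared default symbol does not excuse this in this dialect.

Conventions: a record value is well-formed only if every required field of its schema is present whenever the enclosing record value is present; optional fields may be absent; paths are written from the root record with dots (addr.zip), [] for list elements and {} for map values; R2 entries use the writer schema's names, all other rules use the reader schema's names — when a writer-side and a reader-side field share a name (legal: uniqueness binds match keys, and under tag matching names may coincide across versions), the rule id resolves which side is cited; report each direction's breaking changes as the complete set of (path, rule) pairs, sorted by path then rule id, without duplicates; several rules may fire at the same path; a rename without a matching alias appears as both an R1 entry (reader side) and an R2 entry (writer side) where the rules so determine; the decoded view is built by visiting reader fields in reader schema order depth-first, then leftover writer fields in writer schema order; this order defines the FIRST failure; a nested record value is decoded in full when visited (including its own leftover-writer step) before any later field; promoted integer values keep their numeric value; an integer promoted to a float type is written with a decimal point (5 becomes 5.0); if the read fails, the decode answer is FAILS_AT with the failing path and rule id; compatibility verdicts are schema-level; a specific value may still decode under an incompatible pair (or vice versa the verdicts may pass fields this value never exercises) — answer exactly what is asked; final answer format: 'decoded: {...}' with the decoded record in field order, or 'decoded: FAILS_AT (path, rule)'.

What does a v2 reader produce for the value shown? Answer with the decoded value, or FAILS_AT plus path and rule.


decoded: {"tier": "PUSH", "weight": null, "meta": {"version": 12, "title": "gamma", "score": 0.0}, "price": null}

the writer's type comes first in each Session pair
decoding the Session value with the v2 reader:
  tier := "PUSH"
  weight := null (missing; optional => null)
  meta.version := 12 (from writer retries)
  meta.title := "gamma"
  meta.score := 0.0
  price := null (missing; optional => null)
  writer attrs: reserved -> dropped
  => decoded: {"tier": "PUSH", "weight": null, "meta": {"version": 12, "title": "gamma", "score": 0.0}, "price": null}
checking off the Session differences that do not matter here:
  enum Role (field tier in record Session): symbol OPEN added -> changes Session's schema-level verdicts only — the decode of this value is the same


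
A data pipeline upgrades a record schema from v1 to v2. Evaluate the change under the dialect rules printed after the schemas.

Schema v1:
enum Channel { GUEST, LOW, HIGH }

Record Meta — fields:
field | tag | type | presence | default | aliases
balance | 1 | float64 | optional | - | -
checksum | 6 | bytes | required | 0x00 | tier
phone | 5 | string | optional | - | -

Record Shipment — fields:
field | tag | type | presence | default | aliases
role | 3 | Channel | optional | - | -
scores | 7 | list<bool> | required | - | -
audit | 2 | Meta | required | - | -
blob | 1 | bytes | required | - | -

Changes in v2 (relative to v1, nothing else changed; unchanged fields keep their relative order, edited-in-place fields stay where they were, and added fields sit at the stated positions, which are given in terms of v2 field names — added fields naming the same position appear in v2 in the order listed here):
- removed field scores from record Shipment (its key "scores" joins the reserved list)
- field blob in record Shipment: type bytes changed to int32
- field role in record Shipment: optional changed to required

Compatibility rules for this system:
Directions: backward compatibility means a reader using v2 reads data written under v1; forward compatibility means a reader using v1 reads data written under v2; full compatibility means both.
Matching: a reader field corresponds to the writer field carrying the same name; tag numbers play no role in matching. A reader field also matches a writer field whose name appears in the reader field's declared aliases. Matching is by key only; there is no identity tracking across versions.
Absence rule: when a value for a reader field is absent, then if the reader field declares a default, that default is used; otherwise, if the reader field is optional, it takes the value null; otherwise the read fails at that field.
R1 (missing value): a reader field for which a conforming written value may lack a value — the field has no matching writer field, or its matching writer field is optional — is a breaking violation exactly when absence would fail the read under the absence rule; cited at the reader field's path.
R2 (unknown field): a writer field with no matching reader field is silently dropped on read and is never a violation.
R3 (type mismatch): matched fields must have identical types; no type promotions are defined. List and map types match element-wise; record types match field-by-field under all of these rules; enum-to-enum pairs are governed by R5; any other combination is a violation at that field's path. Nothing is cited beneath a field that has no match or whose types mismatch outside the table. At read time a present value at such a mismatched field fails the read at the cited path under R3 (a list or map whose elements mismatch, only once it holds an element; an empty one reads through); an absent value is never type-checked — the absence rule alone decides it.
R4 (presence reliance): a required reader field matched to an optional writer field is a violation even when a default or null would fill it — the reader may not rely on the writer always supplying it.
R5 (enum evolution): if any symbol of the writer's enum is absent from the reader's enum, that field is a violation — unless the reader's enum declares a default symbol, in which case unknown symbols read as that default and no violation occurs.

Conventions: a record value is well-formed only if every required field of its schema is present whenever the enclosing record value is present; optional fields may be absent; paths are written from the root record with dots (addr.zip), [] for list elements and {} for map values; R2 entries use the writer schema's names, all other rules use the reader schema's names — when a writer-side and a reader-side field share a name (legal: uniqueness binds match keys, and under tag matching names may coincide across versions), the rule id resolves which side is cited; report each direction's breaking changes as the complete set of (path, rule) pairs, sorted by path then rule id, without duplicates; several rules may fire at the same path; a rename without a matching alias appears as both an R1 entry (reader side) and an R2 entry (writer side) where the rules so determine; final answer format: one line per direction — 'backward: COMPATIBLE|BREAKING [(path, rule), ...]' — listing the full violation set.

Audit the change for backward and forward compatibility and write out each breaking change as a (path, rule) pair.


the writer's type comes first in each Shipment pair
backward for Shipment (reader v2, writer v1):
  writer optional, Channel -> Channel: reader role maps from writer role
  writer required, Meta -> Meta: reader audit maps from writer audit
  writer required, bytes -> int32: reader blob maps from writer blob
  writer field scores has no reader counterpart
  writer optional, float64 -> float64: reader audit.balance maps from writer audit.balance
  writer required, bytes -> bytes: reader audit.checksum maps from writer audit.checksum
  writer optional, string -> string: reader audit.phone maps from writer audit.phone
  violation R3 at blob
  violation R1 at role
  violation R4 at role
  backward on Shipment therefore BREAKING (3)
forward for Shipment (reader v1, writer v2):
  writer required, Channel -> Channel: reader role maps from writer role
  no writer field matches reader scores
  writer required, Meta -> Meta: reader audit maps from writer audit
  writer required, int32 -> bytes: reader blob maps from writer blob
  writer optional, float64 -> float64: reader audit.balance maps from writer audit.balance
  writer required, bytes -> bytes: reader audit.checksum maps from writer audit.checksum
  writer optional, string -> string: reader audit.phone maps from writer audit.phone
  violation R3 at blob
  violation R1 at scores
  forward on Shipment therefore BREAKING (2)

backward: BREAKING [(blob, R3), (role, R1), (role, R4)]; forward: BREAKING [(blob, R3), (scores, R1)]


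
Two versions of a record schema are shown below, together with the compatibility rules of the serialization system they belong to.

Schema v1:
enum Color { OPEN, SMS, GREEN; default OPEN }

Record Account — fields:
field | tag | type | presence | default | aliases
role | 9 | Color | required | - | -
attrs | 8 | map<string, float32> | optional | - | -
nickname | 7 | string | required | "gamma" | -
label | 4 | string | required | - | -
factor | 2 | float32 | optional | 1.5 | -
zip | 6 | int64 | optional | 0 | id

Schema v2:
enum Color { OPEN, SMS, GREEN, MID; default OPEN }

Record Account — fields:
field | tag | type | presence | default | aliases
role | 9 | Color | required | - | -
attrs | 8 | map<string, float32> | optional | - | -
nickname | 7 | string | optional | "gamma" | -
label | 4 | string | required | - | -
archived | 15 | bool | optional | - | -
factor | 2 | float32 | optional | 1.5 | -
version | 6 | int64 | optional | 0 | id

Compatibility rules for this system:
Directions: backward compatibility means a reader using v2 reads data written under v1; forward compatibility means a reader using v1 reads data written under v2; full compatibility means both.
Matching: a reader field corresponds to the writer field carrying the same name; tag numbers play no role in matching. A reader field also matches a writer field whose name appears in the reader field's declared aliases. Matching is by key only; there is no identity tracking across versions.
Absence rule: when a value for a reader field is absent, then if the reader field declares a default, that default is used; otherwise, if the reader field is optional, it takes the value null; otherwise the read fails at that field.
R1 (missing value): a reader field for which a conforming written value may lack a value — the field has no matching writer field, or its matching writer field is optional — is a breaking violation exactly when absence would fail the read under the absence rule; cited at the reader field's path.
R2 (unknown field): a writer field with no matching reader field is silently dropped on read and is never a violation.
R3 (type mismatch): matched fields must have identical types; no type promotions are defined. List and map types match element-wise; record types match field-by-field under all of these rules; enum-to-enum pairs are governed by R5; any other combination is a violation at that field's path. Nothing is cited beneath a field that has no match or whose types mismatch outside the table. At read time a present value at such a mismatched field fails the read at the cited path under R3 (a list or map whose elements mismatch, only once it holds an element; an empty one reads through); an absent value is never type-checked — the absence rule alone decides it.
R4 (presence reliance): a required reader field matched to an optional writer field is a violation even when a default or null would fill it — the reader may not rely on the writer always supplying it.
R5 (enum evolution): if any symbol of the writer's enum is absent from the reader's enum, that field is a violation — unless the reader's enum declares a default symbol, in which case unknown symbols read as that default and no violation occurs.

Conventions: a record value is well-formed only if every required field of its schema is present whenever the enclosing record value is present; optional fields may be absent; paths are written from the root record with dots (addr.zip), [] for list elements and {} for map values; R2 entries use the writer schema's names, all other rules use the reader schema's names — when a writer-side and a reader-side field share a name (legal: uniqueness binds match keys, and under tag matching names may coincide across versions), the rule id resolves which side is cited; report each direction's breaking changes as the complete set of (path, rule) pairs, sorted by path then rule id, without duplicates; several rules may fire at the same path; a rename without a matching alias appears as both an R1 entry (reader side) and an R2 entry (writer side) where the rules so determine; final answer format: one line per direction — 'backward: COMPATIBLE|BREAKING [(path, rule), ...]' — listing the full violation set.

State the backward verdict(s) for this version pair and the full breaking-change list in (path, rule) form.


arrows below run writer -> reader for Account
checking backward for Account: reader v2 against writer v1:
  Color -> Color, writer required: role aligns to role
  map<string, float32> -> map<string, float32>, writer optional: attrs aligns to attrs
  string -> string, writer required: nickname aligns to nickname
  string -> string, writer required: label aligns to label
  archived: no writer match
  float32 -> float32, writer optional: factor aligns to factor
  version: no writer match
  leftover writer field: zip
  nothing fires on Account: backward is COMPATIBLE
ruling out the remaining Account differences:
  added field archived to record Account: optional bool, tag 15 (in v2 it sits immediately before factor) -> triggers nothing under Account's printed rules — same verdict
  enum Color (field role in record Account): symbol MID added -> triggers nothing under Account's printed rules — same verdict
  field nickname in record Account: required changed to optional -> matters only for Account's forward compatibility — outside the asked direction
  renamed field zip to version in record Account -> triggers nothing under Account's printed rules — same verdict

backward: COMPATIBLE []


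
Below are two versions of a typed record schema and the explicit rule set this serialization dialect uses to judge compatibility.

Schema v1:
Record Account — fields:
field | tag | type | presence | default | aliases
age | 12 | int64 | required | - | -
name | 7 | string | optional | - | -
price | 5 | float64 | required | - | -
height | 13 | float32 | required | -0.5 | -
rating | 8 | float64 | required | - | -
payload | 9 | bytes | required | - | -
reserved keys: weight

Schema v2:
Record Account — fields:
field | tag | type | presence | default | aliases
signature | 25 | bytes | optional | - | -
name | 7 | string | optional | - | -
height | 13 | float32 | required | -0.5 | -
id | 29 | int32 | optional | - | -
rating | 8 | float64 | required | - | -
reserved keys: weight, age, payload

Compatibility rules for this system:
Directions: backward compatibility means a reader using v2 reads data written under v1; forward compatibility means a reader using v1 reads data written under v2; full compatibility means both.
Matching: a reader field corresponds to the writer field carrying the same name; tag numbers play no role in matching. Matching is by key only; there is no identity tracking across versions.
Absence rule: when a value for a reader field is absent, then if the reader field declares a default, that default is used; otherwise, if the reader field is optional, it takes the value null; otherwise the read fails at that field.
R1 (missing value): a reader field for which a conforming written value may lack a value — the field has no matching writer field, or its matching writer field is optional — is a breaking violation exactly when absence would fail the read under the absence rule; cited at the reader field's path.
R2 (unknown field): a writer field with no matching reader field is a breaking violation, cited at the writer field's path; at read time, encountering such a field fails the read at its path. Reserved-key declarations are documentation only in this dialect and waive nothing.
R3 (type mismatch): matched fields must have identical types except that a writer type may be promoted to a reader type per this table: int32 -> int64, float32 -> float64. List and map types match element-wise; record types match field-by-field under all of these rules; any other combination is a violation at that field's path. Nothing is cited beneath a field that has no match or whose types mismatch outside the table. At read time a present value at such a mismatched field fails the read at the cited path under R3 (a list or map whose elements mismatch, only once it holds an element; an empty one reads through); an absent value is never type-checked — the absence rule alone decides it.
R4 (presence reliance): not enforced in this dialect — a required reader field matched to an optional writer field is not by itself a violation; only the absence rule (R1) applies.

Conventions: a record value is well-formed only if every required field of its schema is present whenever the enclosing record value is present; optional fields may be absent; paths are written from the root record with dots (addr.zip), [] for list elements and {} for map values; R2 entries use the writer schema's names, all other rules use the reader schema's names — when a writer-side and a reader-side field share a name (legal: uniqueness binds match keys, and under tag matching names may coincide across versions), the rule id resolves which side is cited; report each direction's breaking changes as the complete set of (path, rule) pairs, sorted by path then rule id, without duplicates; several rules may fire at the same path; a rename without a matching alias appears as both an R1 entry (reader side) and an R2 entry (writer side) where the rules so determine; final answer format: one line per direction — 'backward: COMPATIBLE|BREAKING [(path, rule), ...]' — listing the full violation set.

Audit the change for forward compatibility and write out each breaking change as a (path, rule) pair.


each type pair in Account: writer, then reader
forward analysis of Account with v1 as reader and v2 as writer:
  age: no writer match
  name <- name (string -> string, writer optional)
  price: no writer match
  height <- height (float32 -> float32, writer required)
  rating <- rating (float64 -> float64, writer required)
  payload: no writer match
  writer field signature has no reader counterpart
  writer field id has no reader counterpart
  breaking: (age, R1)
  breaking: (id, R2)
  breaking: (payload, R1)
  breaking: (price, R1)
  breaking: (signature, R2)
  => 5 violation(s): forward is BREAKING for Account

forward: BREAKING [(age, R1), (id, R2), (payload, R1), (price, R1), (signature, R2)]


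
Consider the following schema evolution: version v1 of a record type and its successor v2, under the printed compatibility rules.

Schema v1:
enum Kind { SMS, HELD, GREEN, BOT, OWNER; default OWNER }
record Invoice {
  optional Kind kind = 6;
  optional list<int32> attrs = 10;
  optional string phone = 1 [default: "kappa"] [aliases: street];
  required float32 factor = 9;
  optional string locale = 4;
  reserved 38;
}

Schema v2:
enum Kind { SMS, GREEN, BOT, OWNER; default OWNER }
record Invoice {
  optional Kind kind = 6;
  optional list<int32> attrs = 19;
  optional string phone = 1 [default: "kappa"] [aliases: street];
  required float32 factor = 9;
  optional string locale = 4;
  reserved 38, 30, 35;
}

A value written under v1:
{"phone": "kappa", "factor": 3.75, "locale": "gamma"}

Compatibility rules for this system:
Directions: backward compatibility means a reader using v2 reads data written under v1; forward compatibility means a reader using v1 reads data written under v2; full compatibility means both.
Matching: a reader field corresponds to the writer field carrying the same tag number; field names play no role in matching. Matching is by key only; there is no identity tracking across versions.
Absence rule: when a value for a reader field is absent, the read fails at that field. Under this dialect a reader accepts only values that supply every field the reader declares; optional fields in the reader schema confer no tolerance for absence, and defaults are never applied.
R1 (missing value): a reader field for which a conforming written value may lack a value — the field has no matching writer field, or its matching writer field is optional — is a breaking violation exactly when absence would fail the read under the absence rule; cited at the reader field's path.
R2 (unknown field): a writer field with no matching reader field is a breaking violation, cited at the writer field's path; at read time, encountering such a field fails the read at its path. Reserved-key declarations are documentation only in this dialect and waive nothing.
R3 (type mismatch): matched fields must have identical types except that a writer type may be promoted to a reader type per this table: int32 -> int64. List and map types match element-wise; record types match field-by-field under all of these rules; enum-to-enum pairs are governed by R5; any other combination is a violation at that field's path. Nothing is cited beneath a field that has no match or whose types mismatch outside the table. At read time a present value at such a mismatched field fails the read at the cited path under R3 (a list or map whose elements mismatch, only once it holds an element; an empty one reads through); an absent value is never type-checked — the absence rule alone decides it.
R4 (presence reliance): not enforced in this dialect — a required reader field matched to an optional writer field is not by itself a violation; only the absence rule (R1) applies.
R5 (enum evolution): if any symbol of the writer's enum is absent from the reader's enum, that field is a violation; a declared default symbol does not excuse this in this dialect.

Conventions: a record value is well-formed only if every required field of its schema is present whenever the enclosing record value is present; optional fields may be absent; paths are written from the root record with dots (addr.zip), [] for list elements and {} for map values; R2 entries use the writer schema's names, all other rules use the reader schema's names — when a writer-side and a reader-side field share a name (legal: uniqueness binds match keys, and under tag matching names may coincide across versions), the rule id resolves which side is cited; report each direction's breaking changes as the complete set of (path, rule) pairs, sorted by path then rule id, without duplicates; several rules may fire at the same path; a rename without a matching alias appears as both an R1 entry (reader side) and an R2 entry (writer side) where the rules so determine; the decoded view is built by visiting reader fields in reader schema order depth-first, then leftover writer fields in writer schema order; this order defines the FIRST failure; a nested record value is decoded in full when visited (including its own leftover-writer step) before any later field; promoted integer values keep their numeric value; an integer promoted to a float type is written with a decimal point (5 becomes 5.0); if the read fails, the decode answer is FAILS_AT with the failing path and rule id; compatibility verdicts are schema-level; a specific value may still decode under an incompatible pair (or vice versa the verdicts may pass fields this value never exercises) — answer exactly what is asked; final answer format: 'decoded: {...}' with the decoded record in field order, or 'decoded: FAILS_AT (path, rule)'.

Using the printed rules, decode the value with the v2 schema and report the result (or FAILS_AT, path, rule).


arrows below run writer -> reader for Invoice
decode walk for Invoice under reader schema v2:
  read fails at kind under R1 (no fill)
  => FAILS_AT (kind, R1)
diffs on Invoice not affecting the asked answer:
  field attrs in record Invoice: tag 10 changed to 19 -> affects the rule determinations only; this particular Invoice value decodes identically

decoded: FAILS_AT (kind, R1)


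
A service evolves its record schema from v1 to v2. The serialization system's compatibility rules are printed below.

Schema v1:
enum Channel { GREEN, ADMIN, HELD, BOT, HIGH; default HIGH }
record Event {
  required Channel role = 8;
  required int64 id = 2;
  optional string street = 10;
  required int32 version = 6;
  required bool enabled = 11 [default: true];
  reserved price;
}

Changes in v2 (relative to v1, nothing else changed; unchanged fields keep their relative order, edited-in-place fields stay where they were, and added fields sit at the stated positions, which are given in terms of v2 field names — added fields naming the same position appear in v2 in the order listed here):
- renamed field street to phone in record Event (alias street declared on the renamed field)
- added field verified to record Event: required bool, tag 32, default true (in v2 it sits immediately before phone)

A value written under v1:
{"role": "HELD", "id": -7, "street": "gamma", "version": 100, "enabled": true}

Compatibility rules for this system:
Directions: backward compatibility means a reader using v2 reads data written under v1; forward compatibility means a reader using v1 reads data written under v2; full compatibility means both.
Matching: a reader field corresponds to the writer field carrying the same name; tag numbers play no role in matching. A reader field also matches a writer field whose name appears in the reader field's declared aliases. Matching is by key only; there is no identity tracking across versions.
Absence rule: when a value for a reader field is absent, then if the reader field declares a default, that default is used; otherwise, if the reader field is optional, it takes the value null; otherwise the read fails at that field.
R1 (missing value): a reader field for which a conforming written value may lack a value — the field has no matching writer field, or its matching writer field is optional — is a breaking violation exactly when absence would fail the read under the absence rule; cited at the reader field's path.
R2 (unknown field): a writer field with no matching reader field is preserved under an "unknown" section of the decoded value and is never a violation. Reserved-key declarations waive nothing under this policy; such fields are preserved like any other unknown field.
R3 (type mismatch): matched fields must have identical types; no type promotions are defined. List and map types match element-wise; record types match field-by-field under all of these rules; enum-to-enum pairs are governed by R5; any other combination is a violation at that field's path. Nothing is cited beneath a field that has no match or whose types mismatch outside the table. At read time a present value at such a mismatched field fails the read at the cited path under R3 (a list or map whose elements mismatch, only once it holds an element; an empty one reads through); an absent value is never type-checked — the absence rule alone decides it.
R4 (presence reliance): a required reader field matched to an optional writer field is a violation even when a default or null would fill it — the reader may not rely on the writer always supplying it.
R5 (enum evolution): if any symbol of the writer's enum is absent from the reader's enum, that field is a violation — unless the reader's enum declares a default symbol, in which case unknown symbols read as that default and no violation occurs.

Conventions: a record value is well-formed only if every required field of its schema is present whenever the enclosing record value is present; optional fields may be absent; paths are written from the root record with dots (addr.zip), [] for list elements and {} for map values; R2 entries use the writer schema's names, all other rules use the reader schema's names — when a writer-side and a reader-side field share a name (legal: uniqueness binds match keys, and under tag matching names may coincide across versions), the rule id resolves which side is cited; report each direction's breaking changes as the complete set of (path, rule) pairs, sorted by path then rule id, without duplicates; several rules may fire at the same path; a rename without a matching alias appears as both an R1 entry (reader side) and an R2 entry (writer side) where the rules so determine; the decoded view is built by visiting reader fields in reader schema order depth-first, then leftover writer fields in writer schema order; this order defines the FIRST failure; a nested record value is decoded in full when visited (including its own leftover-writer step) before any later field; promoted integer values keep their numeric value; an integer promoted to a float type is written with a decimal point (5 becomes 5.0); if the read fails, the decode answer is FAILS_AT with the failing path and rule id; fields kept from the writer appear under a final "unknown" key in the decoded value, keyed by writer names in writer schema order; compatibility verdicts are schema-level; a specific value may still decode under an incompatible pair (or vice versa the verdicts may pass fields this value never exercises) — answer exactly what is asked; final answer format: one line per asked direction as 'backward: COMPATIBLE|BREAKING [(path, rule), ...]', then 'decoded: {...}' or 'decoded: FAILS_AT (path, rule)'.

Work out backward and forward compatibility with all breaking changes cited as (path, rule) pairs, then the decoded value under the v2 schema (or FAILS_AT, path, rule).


backward: COMPATIBLE []; forward: COMPATIBLE []; decoded: {"role": "HELD", "id": -7, "verified": true, "phone": "gamma", "version": 100, "enabled": true}

arrows below run writer -> reader for Event
backward for Event (reader v2, writer v1):
  role: Channel -> Channel, writer required; from role
  id: int64 -> int64, writer required; from id
  verified: no writer-side match
  phone: string -> string, writer optional; from street
  version: int32 -> int32, writer required; from version
  enabled: bool -> bool, writer required; from enabled
  => backward: COMPATIBLE
forward for Event (reader v1, writer v2):
  role: Channel -> Channel, writer required; from role
  id: int64 -> int64, writer required; from id
  street: no writer-side match
  version: int32 -> int32, writer required; from version
  enabled: bool -> bool, writer required; from enabled
  writer field verified has no reader counterpart
  writer field phone has no reader counterpart
  => forward: COMPATIBLE
decode (reader v2):
  role := "HELD"
  id := -7
  verified := true (absent -> default)
  phone := "gamma" (from writer street)
  version := 100
  enabled := true
  => decoded: {"role": "HELD", "id": -7, "verified": true, "phone": "gamma", "version": 100, "enabled": true}


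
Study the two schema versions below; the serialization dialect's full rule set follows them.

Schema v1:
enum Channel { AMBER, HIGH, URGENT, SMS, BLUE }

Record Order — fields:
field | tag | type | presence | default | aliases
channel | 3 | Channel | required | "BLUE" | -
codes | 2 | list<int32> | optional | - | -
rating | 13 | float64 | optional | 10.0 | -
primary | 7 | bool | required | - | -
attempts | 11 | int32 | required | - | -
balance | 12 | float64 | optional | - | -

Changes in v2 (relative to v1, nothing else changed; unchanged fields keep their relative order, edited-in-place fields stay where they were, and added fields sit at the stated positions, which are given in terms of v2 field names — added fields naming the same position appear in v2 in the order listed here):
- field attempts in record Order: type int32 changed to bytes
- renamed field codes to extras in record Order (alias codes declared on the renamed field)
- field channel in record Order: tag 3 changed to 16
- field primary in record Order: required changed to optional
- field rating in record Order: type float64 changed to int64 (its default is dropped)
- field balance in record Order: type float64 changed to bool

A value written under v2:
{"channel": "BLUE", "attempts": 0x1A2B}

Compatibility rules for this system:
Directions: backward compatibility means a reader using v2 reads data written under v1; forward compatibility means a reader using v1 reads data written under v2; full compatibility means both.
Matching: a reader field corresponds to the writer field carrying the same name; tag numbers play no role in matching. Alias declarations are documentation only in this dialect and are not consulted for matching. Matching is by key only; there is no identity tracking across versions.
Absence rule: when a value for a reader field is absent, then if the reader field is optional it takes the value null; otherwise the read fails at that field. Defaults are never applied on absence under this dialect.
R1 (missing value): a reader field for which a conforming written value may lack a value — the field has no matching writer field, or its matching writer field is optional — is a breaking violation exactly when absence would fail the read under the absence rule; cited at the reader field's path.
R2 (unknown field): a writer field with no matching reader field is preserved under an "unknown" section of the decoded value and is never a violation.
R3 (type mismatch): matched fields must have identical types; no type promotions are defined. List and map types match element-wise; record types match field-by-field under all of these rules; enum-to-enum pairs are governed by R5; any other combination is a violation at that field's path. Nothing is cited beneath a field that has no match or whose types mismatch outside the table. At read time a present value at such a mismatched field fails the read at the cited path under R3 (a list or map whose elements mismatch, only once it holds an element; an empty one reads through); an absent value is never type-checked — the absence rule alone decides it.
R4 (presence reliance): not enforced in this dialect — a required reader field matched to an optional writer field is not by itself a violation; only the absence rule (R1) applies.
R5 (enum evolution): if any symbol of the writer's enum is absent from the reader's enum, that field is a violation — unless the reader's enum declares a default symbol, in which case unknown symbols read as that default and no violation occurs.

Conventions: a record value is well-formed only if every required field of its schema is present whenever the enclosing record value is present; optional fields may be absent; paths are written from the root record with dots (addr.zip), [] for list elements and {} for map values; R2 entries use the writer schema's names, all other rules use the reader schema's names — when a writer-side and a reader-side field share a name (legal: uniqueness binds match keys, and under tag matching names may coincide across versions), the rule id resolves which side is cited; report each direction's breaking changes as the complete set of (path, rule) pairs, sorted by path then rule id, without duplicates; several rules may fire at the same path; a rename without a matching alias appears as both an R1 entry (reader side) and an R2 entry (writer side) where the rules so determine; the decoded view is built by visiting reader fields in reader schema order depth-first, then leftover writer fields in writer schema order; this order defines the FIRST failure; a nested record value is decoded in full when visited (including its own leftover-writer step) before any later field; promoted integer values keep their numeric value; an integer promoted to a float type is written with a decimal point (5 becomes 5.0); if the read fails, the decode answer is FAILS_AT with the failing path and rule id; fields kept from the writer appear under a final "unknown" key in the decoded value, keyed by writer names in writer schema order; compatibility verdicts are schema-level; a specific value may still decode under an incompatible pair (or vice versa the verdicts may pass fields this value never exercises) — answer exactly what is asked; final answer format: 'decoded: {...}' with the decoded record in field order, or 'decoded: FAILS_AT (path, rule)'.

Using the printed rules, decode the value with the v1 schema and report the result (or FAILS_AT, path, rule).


decoded: FAILS_AT (primary, R1)

the writer's type comes first in each Order pair
decoding the Order value with the v1 reader:
  channel := "BLUE"
  codes := null (not supplied -> null)
  rating := null (not supplied -> null)
  read fails at primary under R1 (no fill)
  => FAILS_AT (primary, R1)
ruling out the remaining Order differences:
  field attempts in record Order: type int32 changed to bytes -> matters for Order compatibility verdicts, not for this value's decode
  renamed field codes to extras in record Order (alias codes declared on the renamed field) -> triggers nothing under the printed rules; the Order answer is the same either way
  field channel in record Order: tag 3 changed to 16 -> triggers nothing under the printed rules; the Order answer is the same either way
  field rating in record Order: type float64 changed to int64 (its default is dropped) -> matters for Order compatibility verdicts, not for this value's decode
  field balance in record Order: type float64 changed to bool -> matters for Order compatibility verdicts, not for this value's decode
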